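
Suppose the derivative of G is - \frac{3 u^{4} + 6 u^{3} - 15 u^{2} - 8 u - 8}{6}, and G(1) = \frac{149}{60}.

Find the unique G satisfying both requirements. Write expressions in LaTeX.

G(u) = - \frac{u^{5}}{10} - \frac{u^{4}}{4} + \frac{5 u^{3}}{6} + \frac{2 u^{2}}{3} + \frac{4 u}{3}

Since d/du undoes antidifferentiation here, G(u) must give back the stated G'(u).
A general antiderivative is - \frac{u^{5}}{10} - \frac{u^{4}}{4} + \frac{5 u^{3}}{6} + \frac{2 u^{2}}{3} + \frac{4 u}{3} + C.
The condition gives C = \frac{149}{60} - (\frac{149}{60}) = 0.
So G(u) = - \frac{u^{5}}{10} - \frac{u^{4}}{4} + \frac{5 u^{3}}{6} + \frac{2 u^{2}}{3} + \frac{4 u}{3}.
Check: d/du[- \frac{u^{5}}{10} - \frac{u^{4}}{4} + \frac{5 u^{3}}{6} + \frac{2 u^{2}}{3} + \frac{4 u}{3}] = - \frac{u^{4}}{2} - u^{3} + \frac{5 u^{2}}{2} + \frac{4 u}{3} + \frac{4}{3}, which equals G'(u).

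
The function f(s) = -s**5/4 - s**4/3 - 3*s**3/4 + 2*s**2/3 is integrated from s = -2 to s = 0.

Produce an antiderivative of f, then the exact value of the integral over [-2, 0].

Antiderivative: F(s) = -s**6/24 - s**5/15 - 3*s**4/16 + 2*s**3/9; value = 239/45

The integrand splits into summands that can be handled one at a time.
F(s) = -s**6/24 - s**5/15 - 3*s**4/16 + 2*s**3/9 is an antiderivative of f.
Check: d/ds[-s**6/24 - s**5/15 - 3*s**4/16 + 2*s**3/9] = -s**5/4 - s**4/3 - 3*s**3/4 + 2*s**2/3 = f(s).
F(0) = 0; F(-2) = -239/45.
Integral = F(0) - F(-2) = 239/45.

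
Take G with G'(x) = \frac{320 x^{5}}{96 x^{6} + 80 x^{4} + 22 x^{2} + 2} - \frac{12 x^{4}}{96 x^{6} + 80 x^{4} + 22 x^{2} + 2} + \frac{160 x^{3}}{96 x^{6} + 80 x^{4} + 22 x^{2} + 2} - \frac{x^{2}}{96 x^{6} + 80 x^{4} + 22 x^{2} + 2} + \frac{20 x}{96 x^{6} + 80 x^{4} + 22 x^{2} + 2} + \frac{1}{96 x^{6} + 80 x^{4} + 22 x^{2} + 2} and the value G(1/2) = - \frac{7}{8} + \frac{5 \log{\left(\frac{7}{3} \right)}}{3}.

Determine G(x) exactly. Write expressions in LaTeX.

Integrate term by term and add the pieces.
A general antiderivative is \frac{x}{2 \left(4 x^{2} + 1\right)} + \frac{5 \log{\left(4 x^{2} + \frac{4}{3} \right)}}{3} + C.
The condition gives C = - \frac{7}{8} + \frac{5 \log{\left(\frac{7}{3} \right)}}{3} - (\frac{1}{8} + \frac{5 \log{\left(\frac{7}{3} \right)}}{3}) = -1.
So G(x) = \frac{40 x^{2} \log{\left(x^{2} + \frac{1}{3} \right)} - 24 x^{2} + 80 x^{2} \log{\left(2 \right)} + 3 x + 10 \log{\left(x^{2} + \frac{1}{3} \right)} - 6 + 20 \log{\left(2 \right)}}{24 x^{2} + 6}.
Check: d/dx[\frac{40 x^{2} \log{\left(x^{2} + \frac{1}{3} \right)} - 24 x^{2} + 80 x^{2} \log{\left(2 \right)} + 3 x + 10 \log{\left(x^{2} + \frac{1}{3} \right)} - 6 + 20 \log{\left(2 \right)}}{24 x^{2} + 6}] = \frac{320 x^{5} - 12 x^{4} + 160 x^{3} - x^{2} + 20 x + 1}{96 x^{6} + 80 x^{4} + 22 x^{2} + 2}, which equals G'(x).

G(x) = \frac{40 x^{2} \log{\left(x^{2} + \frac{1}{3} \right)} - 24 x^{2} + 80 x^{2} \log{\left(2 \right)} + 3 x + 10 \log{\left(x^{2} + \frac{1}{3} \right)} - 6 + 20 \log{\left(2 \right)}}{24 x^{2} + 6}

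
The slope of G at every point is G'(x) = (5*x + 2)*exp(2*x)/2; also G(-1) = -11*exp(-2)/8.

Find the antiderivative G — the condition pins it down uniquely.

G(x) = 5*x*exp(2*x)/4 - exp(2*x)/8

Recognize the product-rule pattern: G'(x) = u'v + uv' with u = 5*x/4 - 1/8, v = exp(2*x), so integration by parts undoes it.
A general antiderivative is (10*x - 1)*exp(2*x)/8 + C.
The condition gives C = -11*exp(-2)/8 - (-11*exp(-2)/8) = 0.
So G(x) = 5*x*exp(2*x)/4 - exp(2*x)/8.
Check: d/dx[5*x*exp(2*x)/4 - exp(2*x)/8] = 5*x*exp(2*x)/2 + exp(2*x), which equals G'(x).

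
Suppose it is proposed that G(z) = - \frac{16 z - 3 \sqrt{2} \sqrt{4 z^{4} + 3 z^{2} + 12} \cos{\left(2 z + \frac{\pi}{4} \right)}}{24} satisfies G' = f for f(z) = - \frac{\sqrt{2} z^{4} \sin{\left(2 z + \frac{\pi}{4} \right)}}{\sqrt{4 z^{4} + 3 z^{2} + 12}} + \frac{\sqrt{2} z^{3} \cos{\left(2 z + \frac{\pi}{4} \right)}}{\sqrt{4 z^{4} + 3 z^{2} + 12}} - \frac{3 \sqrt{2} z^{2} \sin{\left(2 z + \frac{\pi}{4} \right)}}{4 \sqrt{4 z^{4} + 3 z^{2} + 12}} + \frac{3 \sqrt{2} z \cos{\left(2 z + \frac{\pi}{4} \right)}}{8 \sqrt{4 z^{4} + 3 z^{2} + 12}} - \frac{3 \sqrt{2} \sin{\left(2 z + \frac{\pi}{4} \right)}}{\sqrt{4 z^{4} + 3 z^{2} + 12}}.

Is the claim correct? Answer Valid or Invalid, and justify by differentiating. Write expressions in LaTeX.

Invalid: d/dz[G] - f = - \frac{2}{3}, which is not 0.

d/dz[G] = \frac{- 24 \sqrt{2} z^{4} \sin{\left(2 z + \frac{\pi}{4} \right)} + 24 \sqrt{2} z^{3} \cos{\left(2 z + \frac{\pi}{4} \right)} - 18 \sqrt{2} z^{2} \sin{\left(2 z + \frac{\pi}{4} \right)} + 9 \sqrt{2} z \cos{\left(2 z + \frac{\pi}{4} \right)} - 16 \sqrt{4 z^{4} + 3 z^{2} + 12} - 72 \sqrt{2} \sin{\left(2 z + \frac{\pi}{4} \right)}}{24 \sqrt{4 z^{4} + 3 z^{2} + 12}}
d/dz[G] - f(z) = - \frac{2}{3} != 0.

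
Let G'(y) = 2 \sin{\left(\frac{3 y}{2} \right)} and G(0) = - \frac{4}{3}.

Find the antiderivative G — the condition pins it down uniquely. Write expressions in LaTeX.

G(y) = - \frac{4 \cos{\left(\frac{3 y}{2} \right)}}{3}

A candidate passes only if d/dy[G] lands on the given G'(y) exactly.
A general antiderivative is - \frac{4 \cos{\left(\frac{3 y}{2} \right)}}{3} + C.
The condition gives C = - \frac{4}{3} - (- \frac{4}{3}) = 0.
So G(y) = - \frac{4 \cos{\left(\frac{3 y}{2} \right)}}{3}.
Check: d/dy[- \frac{4 \cos{\left(\frac{3 y}{2} \right)}}{3}] = 2 \sin{\left(\frac{3 y}{2} \right)} = G'(y).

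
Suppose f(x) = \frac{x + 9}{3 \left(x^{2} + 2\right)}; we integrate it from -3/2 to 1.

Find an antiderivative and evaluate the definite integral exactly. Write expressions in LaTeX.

Recover f(x) by differentiating a candidate F(x); any mismatch rules it out.
F(x) = \frac{\log{\left(x^{2} + 2 \right)}}{6} + \frac{3 \sqrt{2} \operatorname{atan}{\left(\frac{\sqrt{2} x}{2} \right)}}{2} is an antiderivative of f.
Check: d/dx[\frac{\log{\left(x^{2} + 2 \right)}}{6} + \frac{3 \sqrt{2} \operatorname{atan}{\left(\frac{\sqrt{2} x}{2} \right)}}{2}] = \frac{x + 9}{3 x^{2} + 6}, which equals f(x).
F(1) = \frac{\log{\left(3 \right)}}{6} + \frac{3 \sqrt{2} \operatorname{atan}{\left(\frac{\sqrt{2}}{2} \right)}}{2}; F(-3/2) = - \frac{3 \sqrt{2} \operatorname{atan}{\left(\frac{3 \sqrt{2}}{4} \right)}}{2} + \frac{\log{\left(\frac{17}{4} \right)}}{6}.
Integral = F(1) - F(-3/2) = - \frac{\log{\left(\frac{17}{4} \right)}}{6} + \frac{\log{\left(3 \right)}}{6} + \frac{3 \sqrt{2} \operatorname{atan}{\left(\frac{\sqrt{2}}{2} \right)}}{2} + \frac{3 \sqrt{2} \operatorname{atan}{\left(\frac{3 \sqrt{2}}{4} \right)}}{2}.

Antiderivative: F(x) = \frac{\log{\left(x^{2} + 2 \right)}}{6} + \frac{3 \sqrt{2} \operatorname{atan}{\left(\frac{\sqrt{2} x}{2} \right)}}{2}; value = - \frac{\log{\left(\frac{17}{4} \right)}}{6} + \frac{\log{\left(3 \right)}}{6} + \frac{3 \sqrt{2} \operatorname{atan}{\left(\frac{\sqrt{2}}{2} \right)}}{2} + \frac{3 \sqrt{2} \operatorname{atan}{\left(\frac{3 \sqrt{2}}{4} \right)}}{2}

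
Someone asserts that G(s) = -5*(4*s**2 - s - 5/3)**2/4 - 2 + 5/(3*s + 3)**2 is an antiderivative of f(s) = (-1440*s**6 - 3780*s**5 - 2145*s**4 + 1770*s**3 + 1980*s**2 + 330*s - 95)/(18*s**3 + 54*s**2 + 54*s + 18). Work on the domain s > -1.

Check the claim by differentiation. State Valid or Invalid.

d/ds[G] = (-1440*s**6 - 3780*s**5 - 2145*s**4 + 1770*s**3 + 1980*s**2 + 330*s - 95)/(18*s**3 + 54*s**2 + 54*s + 18)
This equals f(s) exactly, so the claim holds.

Valid - the claim checks out under differentiation.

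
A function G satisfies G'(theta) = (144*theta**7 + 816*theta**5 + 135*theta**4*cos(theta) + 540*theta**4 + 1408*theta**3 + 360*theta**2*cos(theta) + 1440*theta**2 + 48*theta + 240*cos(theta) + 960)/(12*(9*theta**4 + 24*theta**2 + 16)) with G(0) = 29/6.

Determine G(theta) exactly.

G(theta) = theta**4/3 + 2*theta**2 + 5*theta + 5*sin(theta)/4 + 7/3 + 5/(3*theta**2/2 + 2)

Since d/dtheta undoes antidifferentiation here, G(theta) must give back the stated G'(theta).
A general antiderivative is theta**4/3 + 2*theta**2 + 5*theta + 5*sin(theta)/4 + 4/3 + 5/(3*theta**2/2 + 2) + C.
The condition gives C = 29/6 - (23/6) = 1.
So G(theta) = theta**4/3 + 2*theta**2 + 5*theta + 5*sin(theta)/4 + 7/3 + 5/(3*theta**2/2 + 2).
Check: d/dtheta[theta**4/3 + 2*theta**2 + 5*theta + 5*sin(theta)/4 + 7/3 + 5/(3*theta**2/2 + 2)] = (144*theta**7 + 816*theta**5 + 135*theta**4*cos(theta) + 540*theta**4 + 1408*theta**3 + 360*theta**2*cos(theta) + 1440*theta**2 + 48*theta + 240*cos(theta) + 960)/(108*theta**4 + 288*theta**2 + 192), which equals G'(theta).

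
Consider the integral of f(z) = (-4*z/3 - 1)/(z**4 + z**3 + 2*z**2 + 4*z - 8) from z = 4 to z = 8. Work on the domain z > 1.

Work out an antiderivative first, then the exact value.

Antiderivative: F(z) = -7*log(z - 1)/45 - 5*log(z + 2)/72 + 9*log(z**2 + 4)/80 + atan(z/2)/120; value = -9*log(20)/80 - 7*log(7)/45 - 5*log(10)/72 - atan(2)/120 + atan(4)/120 + 5*log(6)/72 + 7*log(3)/45 + 9*log(68)/80

Factor the denominator (3*(z - 1)*(z + 2)*(z**2 + 4)) and decompose: f = (27*z + 2)/(120*(z**2 + 4)) - 5/(72*(z + 2)) - 7/(45*(z - 1)); each piece integrates to a log, atan, or power term.
F(z) = -7*log(z - 1)/45 - 5*log(z + 2)/72 + 9*log(z**2 + 4)/80 + atan(z/2)/120 is an antiderivative of f.
Check: d/dz[-7*log(z - 1)/45 - 5*log(z + 2)/72 + 9*log(z**2 + 4)/80 + atan(z/2)/120] = (-4*z - 3)/(3*z**4 + 3*z**3 + 6*z**2 + 12*z - 24), which equals f(z).
F(8) = -7*log(7)/45 - 5*log(10)/72 + atan(4)/120 + 9*log(68)/80; F(4) = -7*log(3)/45 - 5*log(6)/72 + atan(2)/120 + 9*log(20)/80.
Integral = F(8) - F(4) = -9*log(20)/80 - 7*log(7)/45 - 5*log(10)/72 - atan(2)/120 + atan(4)/120 + 5*log(6)/72 + 7*log(3)/45 + 9*log(68)/80.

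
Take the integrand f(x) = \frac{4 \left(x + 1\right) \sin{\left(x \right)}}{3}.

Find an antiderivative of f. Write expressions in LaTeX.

An antiderivative is F(x) = - \frac{4 x \cos{\left(x \right)}}{3} + \frac{4 \sin{\left(x \right)}}{3} - \frac{4 \cos{\left(x \right)}}{3}.

A first test for any F(x): its x-derivative must equal f(x) identically.
Check: d/dx[- \frac{4 x \cos{\left(x \right)}}{3} + \frac{4 \sin{\left(x \right)}}{3} - \frac{4 \cos{\left(x \right)}}{3}] = \frac{4 x \sin{\left(x \right)}}{3} + \frac{4 \sin{\left(x \right)}}{3}, which equals f(x).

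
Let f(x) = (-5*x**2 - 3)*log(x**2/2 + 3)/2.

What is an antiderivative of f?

Since d/dx undoes antidifferentiation here, F'(x) = f(x) is required of F(x).
Check: d/dx[-5*x**3*log(x**2/2 + 3)/6 + 5*x**3/9 - 3*x*log(x**2/2 + 3)/2 - 7*x + 7*sqrt(6)*atan(sqrt(6)*x/6)] = -5*x**2*log(x**2/2 + 3)/2 - 3*log(x**2/2 + 3)/2, which equals f(x).

An antiderivative is F(x) = -5*x**3*log(x**2/2 + 3)/6 + 5*x**3/9 - 3*x*log(x**2/2 + 3)/2 - 7*x + 7*sqrt(6)*atan(sqrt(6)*x/6).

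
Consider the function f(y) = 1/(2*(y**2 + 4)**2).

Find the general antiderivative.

F(y) = y/(16*y**2 + 64) + atan(y/2)/32 + C

Since d/dy undoes antidifferentiation here, F'(y) = f(y) is required of F(y).
Check: d/dy[y/(16*y**2 + 64) + atan(y/2)/32] = 1/(2*y**4 + 16*y**2 + 32), which equals f(y).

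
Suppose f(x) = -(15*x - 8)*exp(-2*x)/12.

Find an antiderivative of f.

An antiderivative is F(x) = 5*x*exp(-2*x)/8 - exp(-2*x)/48.

Recognize the product-rule pattern: f = u'v + uv' with u = 5*x/8 - 1/48, v = exp(-2*x), so integration by parts undoes it.
Check: d/dx[5*x*exp(-2*x)/8 - exp(-2*x)/48] = (8 - 15*x)*exp(-2*x)/12, which equals f(x).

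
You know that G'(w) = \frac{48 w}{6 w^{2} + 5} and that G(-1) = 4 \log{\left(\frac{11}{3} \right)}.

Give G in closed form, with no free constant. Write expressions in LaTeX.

G(w) = 4 \log{\left(2 w^{2} + \frac{5}{3} \right)}

G'(w) matches the chain-rule pattern g'(h)*h' with inner function h(w) = 2 w^{2} + \frac{5}{3}; substituting u = h(w) collapses the integral.
A general antiderivative is 4 \log{\left(2 w^{2} + \frac{5}{3} \right)} + C.
The condition gives C = 4 \log{\left(\frac{11}{3} \right)} - (4 \log{\left(\frac{11}{3} \right)}) = 0.
So G(w) = 4 \log{\left(2 w^{2} + \frac{5}{3} \right)}.
Check: d/dw[4 \log{\left(2 w^{2} + \frac{5}{3} \right)}] = \frac{48 w}{6 w^{2} + 5} = G'(w).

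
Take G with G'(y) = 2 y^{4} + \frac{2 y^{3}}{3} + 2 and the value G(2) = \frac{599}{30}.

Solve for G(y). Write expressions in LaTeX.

The integrand splits into summands that can be handled one at a time.
A general antiderivative is \frac{2 y^{5}}{5} + \frac{y^{4}}{6} + 2 y + C.
The condition gives C = \frac{599}{30} - (\frac{292}{15}) = \frac{1}{2}.
So G(y) = \frac{2 y^{5}}{5} + \frac{y^{4}}{6} + 2 y + \frac{1}{2}.
Check: d/dy[\frac{2 y^{5}}{5} + \frac{y^{4}}{6} + 2 y + \frac{1}{2}] = 2 y^{4} + \frac{2 y^{3}}{3} + 2 = G'(y).

G(y) = \frac{2 y^{5}}{5} + \frac{y^{4}}{6} + 2 y + \frac{1}{2}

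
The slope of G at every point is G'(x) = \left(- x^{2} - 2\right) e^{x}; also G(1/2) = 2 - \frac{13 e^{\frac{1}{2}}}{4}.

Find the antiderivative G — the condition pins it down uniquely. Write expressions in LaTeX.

G'(x) has the shape u'v + uv' for u = - x^{2} + 2 x - 4 and v = e^{x} — it is the derivative of the product u*v.
A general antiderivative is \left(- x^{2} + 2 x - 4\right) e^{x} + C.
The condition gives C = 2 - \frac{13 e^{\frac{1}{2}}}{4} - (- \frac{13 e^{\frac{1}{2}}}{4}) = 2.
So G(x) = - x^{2} e^{x} + 2 x e^{x} - 4 e^{x} + 2.
Check: d/dx[- x^{2} e^{x} + 2 x e^{x} - 4 e^{x} + 2] = - x^{2} e^{x} - 2 e^{x}, which equals G'(x).

G(x) = - x^{2} e^{x} + 2 x e^{x} - 4 e^{x} + 2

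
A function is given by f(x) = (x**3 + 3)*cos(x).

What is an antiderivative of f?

An antiderivative is F(x) = x**3*sin(x) + 3*x**2*cos(x) - 6*x*sin(x) + 3*sin(x) - 6*cos(x).

Whatever form F(x) takes, F'(x) = f(x) is non-negotiable.
Check: d/dx[x**3*sin(x) + 3*x**2*cos(x) - 6*x*sin(x) + 3*sin(x) - 6*cos(x)] = x**3*cos(x) + 3*cos(x), which equals f(x).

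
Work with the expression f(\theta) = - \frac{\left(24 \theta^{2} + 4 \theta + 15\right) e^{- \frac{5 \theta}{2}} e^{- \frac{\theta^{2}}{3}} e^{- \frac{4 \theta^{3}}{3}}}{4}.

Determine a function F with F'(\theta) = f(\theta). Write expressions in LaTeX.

f matches the chain-rule pattern g'(h)*h' with inner function h(\theta) = - \frac{4 \theta^{3}}{3} - \frac{\theta^{2}}{3} - \frac{5 \theta}{2}; substituting u = h(\theta) collapses the integral.
Check: d/d\theta[\frac{3 e^{- \frac{5 \theta}{2}} e^{- \frac{\theta^{2}}{3}} e^{- \frac{4 \theta^{3}}{3}}}{2}] = \frac{\left(- 24 \theta^{2} - 4 \theta - 15\right) e^{- \frac{5 \theta}{2}} e^{- \frac{\theta^{2}}{3}} e^{- \frac{4 \theta^{3}}{3}}}{4}, which equals f(\theta).

An antiderivative is F(\theta) = \frac{3 e^{- \frac{5 \theta}{2}} e^{- \frac{\theta^{2}}{3}} e^{- \frac{4 \theta^{3}}{3}}}{2}.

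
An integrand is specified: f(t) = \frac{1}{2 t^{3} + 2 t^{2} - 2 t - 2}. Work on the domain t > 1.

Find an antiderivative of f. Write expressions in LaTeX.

The denominator factors as 2 \left(t - 1\right) \left(t + 1\right)^{2}; partial fractions split f into directly integrable pieces: - \frac{1}{8 \left(t + 1\right)} - \frac{1}{4 \left(t + 1\right)^{2}} + \frac{1}{8 \left(t - 1\right)}.
Check: d/dt[\frac{\log{\left(t - 1 \right)}}{8} - \frac{\log{\left(t + 1 \right)}}{8} + \frac{1}{4 t + 4}] = \frac{1}{2 t^{3} + 2 t^{2} - 2 t - 2} = f(t).

An antiderivative is F(t) = \frac{\log{\left(t - 1 \right)}}{8} - \frac{\log{\left(t + 1 \right)}}{8} + \frac{1}{4 t + 4}.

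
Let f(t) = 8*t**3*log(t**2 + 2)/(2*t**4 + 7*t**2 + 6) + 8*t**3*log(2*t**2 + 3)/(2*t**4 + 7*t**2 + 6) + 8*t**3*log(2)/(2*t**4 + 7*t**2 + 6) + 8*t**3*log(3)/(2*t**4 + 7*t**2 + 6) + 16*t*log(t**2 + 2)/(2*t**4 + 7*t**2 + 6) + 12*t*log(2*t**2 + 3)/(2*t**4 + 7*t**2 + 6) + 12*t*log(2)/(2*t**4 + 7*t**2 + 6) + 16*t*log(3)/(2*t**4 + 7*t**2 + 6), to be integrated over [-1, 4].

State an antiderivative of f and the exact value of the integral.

Antiderivative: F(t) = 2*log(3*t**2 + 6)*log(4*t**2 + 6); value = -2*log(9)*log(10) + 2*log(54)*log(70)

f has the shape u'v + uv' for u = 2*log(3*t**2 + 6) and v = log(4*t**2 + 6) — it is the derivative of the product u*v.
F(t) = 2*log(3*t**2 + 6)*log(4*t**2 + 6) is an antiderivative of f.
Check: d/dt[2*log(3*t**2 + 6)*log(4*t**2 + 6)] = (8*t**3*log(t**2 + 2) + 8*t**3*log(2*t**2 + 3) + 8*t**3*log(2) + 8*t**3*log(3) + 16*t*log(t**2 + 2) + 12*t*log(2*t**2 + 3) + 12*t*log(2) + 16*t*log(3))/(2*t**4 + 7*t**2 + 6), which equals f(t).
F(4) = 2*log(54)*log(70); F(-1) = 2*log(9)*log(10).
Integral = F(4) - F(-1) = -2*log(9)*log(10) + 2*log(54)*log(70).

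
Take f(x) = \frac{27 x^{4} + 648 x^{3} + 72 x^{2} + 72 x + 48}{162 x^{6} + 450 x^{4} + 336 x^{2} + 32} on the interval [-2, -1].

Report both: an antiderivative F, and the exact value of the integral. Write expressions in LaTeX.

Since d/dx undoes antidifferentiation here, F'(x) = f(x) is required of F(x).
F(x) = \frac{\left(3 x^{2} + 4\right) \operatorname{atan}{\left(3 x \right)} - 12}{2 \left(3 x^{2} + 4\right)} is an antiderivative of f.
Check: d/dx[\frac{\left(3 x^{2} + 4\right) \operatorname{atan}{\left(3 x \right)} - 12}{2 \left(3 x^{2} + 4\right)}] = \frac{27 x^{4} + 648 x^{3} + 72 x^{2} + 72 x + 48}{162 x^{6} + 450 x^{4} + 336 x^{2} + 32} = f(x).
F(-1) = - \frac{6}{7} - \frac{\operatorname{atan}{\left(3 \right)}}{2}; F(-2) = - \frac{\operatorname{atan}{\left(6 \right)}}{2} - \frac{3}{8}.
Integral = F(-1) - F(-2) = - \frac{\operatorname{atan}{\left(3 \right)}}{2} - \frac{27}{56} + \frac{\operatorname{atan}{\left(6 \right)}}{2}.

Antiderivative: F(x) = \frac{\left(3 x^{2} + 4\right) \operatorname{atan}{\left(3 x \right)} - 12}{2 \left(3 x^{2} + 4\right)}; value = - \frac{\operatorname{atan}{\left(3 \right)}}{2} - \frac{27}{56} + \frac{\operatorname{atan}{\left(6 \right)}}{2}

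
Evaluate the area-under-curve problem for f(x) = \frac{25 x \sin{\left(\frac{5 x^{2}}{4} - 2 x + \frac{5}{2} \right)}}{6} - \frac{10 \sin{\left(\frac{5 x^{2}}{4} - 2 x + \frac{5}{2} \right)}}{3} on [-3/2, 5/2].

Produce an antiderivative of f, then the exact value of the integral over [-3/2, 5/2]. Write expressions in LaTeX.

The substitution u = \frac{5 x^{2}}{4} - 2 x + \frac{5}{2} works: f is exactly (dF/du)*(du/dx) for that inner function.
F(x) = - \frac{5 \cos{\left(\frac{5 x^{2}}{4} - 2 x + \frac{5}{2} \right)}}{3} is an antiderivative of f.
Check: d/dx[- \frac{5 \cos{\left(\frac{5 x^{2}}{4} - 2 x + \frac{5}{2} \right)}}{3}] = \frac{25 x \sin{\left(\frac{5 x^{2}}{4} - 2 x + \frac{5}{2} \right)}}{6} - \frac{10 \sin{\left(\frac{5 x^{2}}{4} - 2 x + \frac{5}{2} \right)}}{3} = f(x).
F(5/2) = - \frac{5 \cos{\left(\frac{85}{16} \right)}}{3}; F(-3/2) = - \frac{5 \cos{\left(\frac{133}{16} \right)}}{3}.
Integral = F(5/2) - F(-3/2) = - \frac{5 \cos{\left(\frac{85}{16} \right)}}{3} + \frac{5 \cos{\left(\frac{133}{16} \right)}}{3}.

Antiderivative: F(x) = - \frac{5 \cos{\left(\frac{5 x^{2}}{4} - 2 x + \frac{5}{2} \right)}}{3}; value = - \frac{5 \cos{\left(\frac{85}{16} \right)}}{3} + \frac{5 \cos{\left(\frac{133}{16} \right)}}{3}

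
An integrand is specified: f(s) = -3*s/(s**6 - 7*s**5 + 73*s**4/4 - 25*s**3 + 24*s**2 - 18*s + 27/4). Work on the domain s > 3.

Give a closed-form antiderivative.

The denominator factors as (s - 3)*(s - 1)*(2*s - 3)**2*(s**2 + 1); partial fractions split f into directly integrable pieces: 6*(19*s + 22)/(845*(s**2 + 1)) - 992/(169*(2*s - 3)) + 96/(13*(2*s - 3)**2) + 3/(s - 1) - 1/(5*(s - 3)).
Check: d/ds[(-169*(2*s - 3)*log(s - 3) - 2480*(2*s - 3)*log(s - 3/2) + 2535*(2*s - 3)*log(s - 1) + 57*(2*s - 3)*log(s**2 + 1) + 132*(2*s - 3)*atan(s) - 3120)/(845*(2*s - 3))] = -12*s/(4*s**6 - 28*s**5 + 73*s**4 - 100*s**3 + 96*s**2 - 72*s + 27), which equals f(s).

An antiderivative is F(s) = (-169*(2*s - 3)*log(s - 3) - 2480*(2*s - 3)*log(s - 3/2) + 2535*(2*s - 3)*log(s - 1) + 57*(2*s - 3)*log(s**2 + 1) + 132*(2*s - 3)*atan(s) - 3120)/(845*(2*s - 3)).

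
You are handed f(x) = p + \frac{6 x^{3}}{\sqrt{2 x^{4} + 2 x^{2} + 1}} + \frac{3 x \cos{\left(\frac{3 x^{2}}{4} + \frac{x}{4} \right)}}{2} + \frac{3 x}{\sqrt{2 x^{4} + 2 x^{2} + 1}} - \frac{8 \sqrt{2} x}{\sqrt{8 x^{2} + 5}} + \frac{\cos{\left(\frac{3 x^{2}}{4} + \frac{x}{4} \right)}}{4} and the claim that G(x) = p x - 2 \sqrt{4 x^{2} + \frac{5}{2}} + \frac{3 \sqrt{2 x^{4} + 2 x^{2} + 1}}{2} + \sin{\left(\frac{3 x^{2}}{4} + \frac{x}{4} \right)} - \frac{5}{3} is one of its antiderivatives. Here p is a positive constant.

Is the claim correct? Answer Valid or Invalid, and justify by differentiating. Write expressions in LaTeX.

Valid: G'(x) = f(x).

d/dx[G] = \frac{4 p \sqrt{8 x^{2} + 5} \sqrt{2 x^{4} + 2 x^{2} + 1} + 24 x^{3} \sqrt{8 x^{2} + 5} + 6 x \sqrt{8 x^{2} + 5} \sqrt{2 x^{4} + 2 x^{2} + 1} \cos{\left(\frac{3 x^{2}}{4} + \frac{x}{4} \right)} + 12 x \sqrt{8 x^{2} + 5} - 32 \sqrt{2} x \sqrt{2 x^{4} + 2 x^{2} + 1} + \sqrt{8 x^{2} + 5} \sqrt{2 x^{4} + 2 x^{2} + 1} \cos{\left(\frac{3 x^{2}}{4} + \frac{x}{4} \right)}}{4 \sqrt{8 x^{2} + 5} \sqrt{2 x^{4} + 2 x^{2} + 1}}
This equals f(x) exactly, so the claim holds.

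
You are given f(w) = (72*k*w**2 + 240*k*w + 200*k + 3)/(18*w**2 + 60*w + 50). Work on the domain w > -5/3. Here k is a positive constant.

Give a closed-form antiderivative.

Differentiate the proposed F(w) back; it has to land on f(w) exactly.
Check: d/dw[(24*k*w**2 + 40*k*w - 1)/(6*w + 10)] = (72*k*w**2 + 240*k*w + 200*k + 3)/(18*w**2 + 60*w + 50) = f(w).

An antiderivative is F(w) = (24*k*w**2 + 40*k*w - 1)/(6*w + 10).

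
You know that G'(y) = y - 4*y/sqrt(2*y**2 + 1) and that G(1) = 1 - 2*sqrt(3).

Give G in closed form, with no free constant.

G(y) = y**2/2 - 2*sqrt(2*y**2 + 1) + 1/2

The integrand splits into summands that can be handled one at a time.
A general antiderivative is y**2/2 - 2*sqrt(2*y**2 + 1) + C.
The condition gives C = 1 - 2*sqrt(3) - (1/2 - 2*sqrt(3)) = 1/2.
So G(y) = y**2/2 - 2*sqrt(2*y**2 + 1) + 1/2.
Check: d/dy[y**2/2 - 2*sqrt(2*y**2 + 1) + 1/2] = (y*sqrt(2*y**2 + 1) - 4*y)/sqrt(2*y**2 + 1), which equals G'(y).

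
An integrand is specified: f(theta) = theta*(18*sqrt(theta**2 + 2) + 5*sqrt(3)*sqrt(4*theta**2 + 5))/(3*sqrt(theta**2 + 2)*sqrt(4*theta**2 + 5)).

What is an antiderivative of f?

An antiderivative is F(theta) = (10*sqrt(3)*sqrt(theta**2 + 2) + 9*sqrt(4*theta**2 + 5))/6.

Any candidate F(theta) must reproduce f(theta) exactly when differentiated.
Check: d/dtheta[(10*sqrt(3)*sqrt(theta**2 + 2) + 9*sqrt(4*theta**2 + 5))/6] = (18*theta*sqrt(theta**2 + 2) + 5*sqrt(3)*theta*sqrt(4*theta**2 + 5))/(3*sqrt(theta**2 + 2)*sqrt(4*theta**2 + 5)), which equals f(theta).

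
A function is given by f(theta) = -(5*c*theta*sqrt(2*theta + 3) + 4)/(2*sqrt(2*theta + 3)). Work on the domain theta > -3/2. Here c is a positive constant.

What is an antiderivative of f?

For F(theta) to be correct the identity F'(theta) - f(theta) = 0 must hold.
Check: d/dtheta[(-5*c*theta**2 - 8*sqrt(2*theta + 3))/4] = (-5*c*theta*sqrt(2*theta + 3) - 4)/(2*sqrt(2*theta + 3)), which equals f(theta).

An antiderivative is F(theta) = (-5*c*theta**2 - 8*sqrt(2*theta + 3))/4.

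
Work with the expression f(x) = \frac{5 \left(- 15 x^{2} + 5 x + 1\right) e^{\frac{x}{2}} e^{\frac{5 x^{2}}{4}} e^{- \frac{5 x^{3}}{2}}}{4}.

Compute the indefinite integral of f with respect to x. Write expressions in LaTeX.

F(x) = \frac{5 e^{- \frac{5 x^{3}}{2} + \frac{5 x^{2}}{4} + \frac{x}{2}}}{2} + C

The substitution u = - \frac{5 x^{3}}{2} + \frac{5 x^{2}}{4} + \frac{x}{2} works: f is exactly (dF/du)*(du/dx) for that inner function.
Check: d/dx[\frac{5 e^{- \frac{5 x^{3}}{2} + \frac{5 x^{2}}{4} + \frac{x}{2}}}{2}] = - \frac{75 x^{2} e^{\frac{x}{2}} e^{\frac{5 x^{2}}{4}} e^{- \frac{5 x^{3}}{2}}}{4} + \frac{25 x e^{\frac{x}{2}} e^{\frac{5 x^{2}}{4}} e^{- \frac{5 x^{3}}{2}}}{4} + \frac{5 e^{\frac{x}{2}} e^{\frac{5 x^{2}}{4}} e^{- \frac{5 x^{3}}{2}}}{4}, which equals f(x).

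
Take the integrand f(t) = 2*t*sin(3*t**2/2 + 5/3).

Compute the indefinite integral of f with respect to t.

The substitution u = 3*t**2/2 + 5/3 works: f is exactly (dF/du)*(du/dt) for that inner function.
Check: d/dt[-2*cos(3*t**2/2 + 5/3)/3] = 2*t*sin(3*t**2/2 + 5/3) = f(t).

F(t) = -2*cos(3*t**2/2 + 5/3)/3 + C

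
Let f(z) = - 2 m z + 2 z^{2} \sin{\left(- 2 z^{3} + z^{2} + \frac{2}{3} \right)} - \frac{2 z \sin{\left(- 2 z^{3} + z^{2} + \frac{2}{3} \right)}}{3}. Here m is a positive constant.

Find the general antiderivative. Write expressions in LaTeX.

The integrand splits into summands that can be handled one at a time.
Check: d/dz[\frac{- 3 m z^{2} + \cos{\left(- 2 z^{3} + z^{2} + \frac{2}{3} \right)}}{3}] = - 2 m z + 2 z^{2} \sin{\left(- 2 z^{3} + z^{2} + \frac{2}{3} \right)} - \frac{2 z \sin{\left(- 2 z^{3} + z^{2} + \frac{2}{3} \right)}}{3} = f(z).

F(z) = \frac{- 3 m z^{2} + \cos{\left(- 2 z^{3} + z^{2} + \frac{2}{3} \right)}}{3} + C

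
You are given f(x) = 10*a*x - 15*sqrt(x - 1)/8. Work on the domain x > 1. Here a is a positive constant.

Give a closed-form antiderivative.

Integrate term by term and add the pieces.
Check: d/dx[5*a*x**2 - 5*x*sqrt(x - 1)/4 + 5*sqrt(x - 1)/4] = (80*a*x*sqrt(x - 1) - 15*x + 15)/(8*sqrt(x - 1)), which equals f(x).

An antiderivative is F(x) = 5*a*x**2 - 5*x*sqrt(x - 1)/4 + 5*sqrt(x - 1)/4.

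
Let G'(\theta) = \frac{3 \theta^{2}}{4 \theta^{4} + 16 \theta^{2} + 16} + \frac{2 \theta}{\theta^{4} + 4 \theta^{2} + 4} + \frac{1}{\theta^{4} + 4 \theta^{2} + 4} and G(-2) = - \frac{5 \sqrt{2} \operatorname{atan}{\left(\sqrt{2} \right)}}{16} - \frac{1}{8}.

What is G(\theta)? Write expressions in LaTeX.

The integrand splits into summands that can be handled one at a time.
A general antiderivative is \frac{- \theta - 8}{8 \theta^{2} + 16} + \frac{5 \sqrt{2} \operatorname{atan}{\left(\frac{\sqrt{2} \theta}{2} \right)}}{16} + C.
The condition gives C = - \frac{5 \sqrt{2} \operatorname{atan}{\left(\sqrt{2} \right)}}{16} - \frac{1}{8} - (- \frac{5 \sqrt{2} \operatorname{atan}{\left(\sqrt{2} \right)}}{16} - \frac{1}{8}) = 0.
So G(\theta) = \frac{5 \sqrt{2} \theta^{2} \operatorname{atan}{\left(\frac{\sqrt{2} \theta}{2} \right)} - 2 \theta + 10 \sqrt{2} \operatorname{atan}{\left(\frac{\sqrt{2} \theta}{2} \right)} - 16}{16 \theta^{2} + 32}.
Check: d/d\theta[\frac{5 \sqrt{2} \theta^{2} \operatorname{atan}{\left(\frac{\sqrt{2} \theta}{2} \right)} - 2 \theta + 10 \sqrt{2} \operatorname{atan}{\left(\frac{\sqrt{2} \theta}{2} \right)} - 16}{16 \theta^{2} + 32}] = \frac{3 \theta^{2} + 8 \theta + 4}{4 \theta^{4} + 16 \theta^{2} + 16}, which equals G'(\theta).

G(\theta) = \frac{5 \sqrt{2} \theta^{2} \operatorname{atan}{\left(\frac{\sqrt{2} \theta}{2} \right)} - 2 \theta + 10 \sqrt{2} \operatorname{atan}{\left(\frac{\sqrt{2} \theta}{2} \right)} - 16}{16 \theta^{2} + 32}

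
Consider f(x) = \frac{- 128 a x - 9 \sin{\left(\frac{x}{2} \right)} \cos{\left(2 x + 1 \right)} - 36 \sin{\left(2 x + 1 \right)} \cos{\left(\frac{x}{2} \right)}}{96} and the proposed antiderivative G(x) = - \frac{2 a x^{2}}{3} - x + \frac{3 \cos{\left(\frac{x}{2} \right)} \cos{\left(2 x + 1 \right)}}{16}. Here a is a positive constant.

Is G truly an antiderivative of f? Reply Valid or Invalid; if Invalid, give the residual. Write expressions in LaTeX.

Invalid: d/dx[G] - f = -1, which is not 0.

d/dx[G] = - \frac{4 a x}{3} - \frac{3 \sin{\left(\frac{x}{2} \right)} \cos{\left(2 x + 1 \right)}}{32} - \frac{3 \sin{\left(2 x + 1 \right)} \cos{\left(\frac{x}{2} \right)}}{8} - 1
d/dx[G] - f(x) = -1 != 0.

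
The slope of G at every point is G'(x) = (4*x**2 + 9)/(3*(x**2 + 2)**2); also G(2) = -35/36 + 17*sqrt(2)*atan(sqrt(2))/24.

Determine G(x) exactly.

A first test for any G(x): its x-derivative must equal the given G'(x).
A general antiderivative is x/(12*x**2 + 24) + 17*sqrt(2)*atan(sqrt(2)*x/2)/24 + C.
The condition gives C = -35/36 + 17*sqrt(2)*atan(sqrt(2))/24 - (1/36 + 17*sqrt(2)*atan(sqrt(2))/24) = -1.
So G(x) = (17*sqrt(2)*x**2*atan(sqrt(2)*x/2) - 24*x**2 + 2*x + 34*sqrt(2)*atan(sqrt(2)*x/2) - 48)/(24*(x**2 + 2)).
Check: d/dx[(17*sqrt(2)*x**2*atan(sqrt(2)*x/2) - 24*x**2 + 2*x + 34*sqrt(2)*atan(sqrt(2)*x/2) - 48)/(24*(x**2 + 2))] = (4*x**2 + 9)/(3*x**4 + 12*x**2 + 12), which equals G'(x).

G(x) = (17*sqrt(2)*x**2*atan(sqrt(2)*x/2) - 24*x**2 + 2*x + 34*sqrt(2)*atan(sqrt(2)*x/2) - 48)/(24*(x**2 + 2))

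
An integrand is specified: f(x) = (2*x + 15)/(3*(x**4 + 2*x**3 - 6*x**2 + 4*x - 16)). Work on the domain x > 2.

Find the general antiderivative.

The denominator factors as 3*(x - 2)*(x + 4)*(x**2 + 2); partial fractions split f into directly integrable pieces: -(25*x + 71)/(162*(x**2 + 2)) - 7/(324*(x + 4)) + 19/(108*(x - 2)).
Check: d/dx[-(-57*log(x - 2) + 7*log(x + 4) + 25*log(x**2 + 2) + 71*sqrt(2)*atan(sqrt(2)*x/2))/324] = (2*x + 15)/(3*x**4 + 6*x**3 - 18*x**2 + 12*x - 48), which equals f(x).

F(x) = -(-57*log(x - 2) + 7*log(x + 4) + 25*log(x**2 + 2) + 71*sqrt(2)*atan(sqrt(2)*x/2))/324 + C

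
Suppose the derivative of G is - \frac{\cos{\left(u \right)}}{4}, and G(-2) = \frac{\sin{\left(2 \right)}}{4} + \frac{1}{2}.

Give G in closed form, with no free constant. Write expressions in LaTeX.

The proposed G(u) is checked by its d/du: the result must match the given G'(u).
A general antiderivative is - \frac{\sin{\left(u \right)}}{4} + C.
The condition gives C = \frac{\sin{\left(2 \right)}}{4} + \frac{1}{2} - (\frac{\sin{\left(2 \right)}}{4}) = \frac{1}{2}.
So G(u) = \frac{2 - \sin{\left(u \right)}}{4}.
Check: d/du[\frac{2 - \sin{\left(u \right)}}{4}] = - \frac{\cos{\left(u \right)}}{4} = G'(u).

G(u) = \frac{2 - \sin{\left(u \right)}}{4}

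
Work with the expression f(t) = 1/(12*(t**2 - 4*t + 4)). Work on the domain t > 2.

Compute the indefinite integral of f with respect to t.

F(t) = -1/(12*t - 24) + C

Any candidate F(t) must reproduce f(t) exactly when differentiated.
Check: d/dt[-1/(12*t - 24)] = 1/(12*t**2 - 48*t + 48), which equals f(t).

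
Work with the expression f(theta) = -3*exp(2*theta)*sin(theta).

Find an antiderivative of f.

An antiderivative F(theta) passes only if d/dtheta[F] lands on f(theta) exactly.
Check: d/dtheta[3*(-2*sin(theta) + cos(theta))*exp(2*theta)/5] = -3*exp(2*theta)*sin(theta) = f(theta).

An antiderivative is F(theta) = 3*(-2*sin(theta) + cos(theta))*exp(2*theta)/5.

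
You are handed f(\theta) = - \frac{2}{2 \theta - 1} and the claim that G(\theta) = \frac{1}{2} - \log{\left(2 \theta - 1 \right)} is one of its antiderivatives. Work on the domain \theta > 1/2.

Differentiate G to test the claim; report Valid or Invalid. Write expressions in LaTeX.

d/d\theta[G] = - \frac{2}{2 \theta - 1}
This equals f(\theta) exactly, so the claim holds.

Valid - the claim checks out under differentiation.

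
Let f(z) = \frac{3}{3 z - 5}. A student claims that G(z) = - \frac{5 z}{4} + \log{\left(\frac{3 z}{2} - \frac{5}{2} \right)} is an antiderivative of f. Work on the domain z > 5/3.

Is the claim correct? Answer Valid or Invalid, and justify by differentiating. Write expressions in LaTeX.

d/dz[G] = \frac{37 - 15 z}{12 z - 20}
d/dz[G] - f(z) = - \frac{5}{4} != 0.

Invalid: d/dz[G] - f = - \frac{5}{4}, which is not 0.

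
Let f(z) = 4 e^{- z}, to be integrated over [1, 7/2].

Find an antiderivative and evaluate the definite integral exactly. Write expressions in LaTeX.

Antiderivative: F(z) = - 4 e^{- z}; value = - \frac{4}{e^{\frac{7}{2}}} + \frac{4}{e}

Check any antiderivative F(z) by computing F'(z) and comparing it with f(z).
F(z) = - 4 e^{- z} is an antiderivative of f.
Check: d/dz[- 4 e^{- z}] = 4 e^{- z} = f(z).
F(7/2) = - \frac{4}{e^{\frac{7}{2}}}; F(1) = - \frac{4}{e}.
Integral = F(7/2) - F(1) = - \frac{4}{e^{\frac{7}{2}}} + \frac{4}{e}.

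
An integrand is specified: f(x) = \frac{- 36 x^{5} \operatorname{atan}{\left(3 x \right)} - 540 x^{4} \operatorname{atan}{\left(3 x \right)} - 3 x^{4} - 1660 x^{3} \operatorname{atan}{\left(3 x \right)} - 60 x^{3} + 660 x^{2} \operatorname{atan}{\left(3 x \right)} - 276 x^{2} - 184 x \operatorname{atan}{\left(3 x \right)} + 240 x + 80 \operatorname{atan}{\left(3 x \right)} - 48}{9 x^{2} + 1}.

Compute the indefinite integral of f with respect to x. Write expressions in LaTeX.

F(x) = - x^{4} \operatorname{atan}{\left(3 x \right)} - 20 x^{3} \operatorname{atan}{\left(3 x \right)} - 92 x^{2} \operatorname{atan}{\left(3 x \right)} + 80 x \operatorname{atan}{\left(3 x \right)} - 16 \operatorname{atan}{\left(3 x \right)} + C

Recognize the product-rule pattern: f = u'v + uv' with u = - 4 \left(- \frac{x^{2}}{2} - 5 x + 2\right)^{2}, v = \operatorname{atan}{\left(3 x \right)}, so integration by parts undoes it.
Check: d/dx[- x^{4} \operatorname{atan}{\left(3 x \right)} - 20 x^{3} \operatorname{atan}{\left(3 x \right)} - 92 x^{2} \operatorname{atan}{\left(3 x \right)} + 80 x \operatorname{atan}{\left(3 x \right)} - 16 \operatorname{atan}{\left(3 x \right)}] = \frac{- 36 x^{5} \operatorname{atan}{\left(3 x \right)} - 540 x^{4} \operatorname{atan}{\left(3 x \right)} - 3 x^{4} - 1660 x^{3} \operatorname{atan}{\left(3 x \right)} - 60 x^{3} + 660 x^{2} \operatorname{atan}{\left(3 x \right)} - 276 x^{2} - 184 x \operatorname{atan}{\left(3 x \right)} + 240 x + 80 \operatorname{atan}{\left(3 x \right)} - 48}{9 x^{2} + 1} = f(x).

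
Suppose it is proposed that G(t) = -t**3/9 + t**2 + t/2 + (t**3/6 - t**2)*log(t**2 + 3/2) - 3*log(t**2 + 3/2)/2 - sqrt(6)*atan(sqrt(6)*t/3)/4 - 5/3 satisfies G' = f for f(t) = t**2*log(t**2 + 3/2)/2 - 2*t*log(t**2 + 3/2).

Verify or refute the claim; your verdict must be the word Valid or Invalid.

Valid - the claim checks out under differentiation.

d/dt[G] = t**2*log(t**2 + 3/2)/2 - 2*t*log(t**2 + 3/2)
This equals f(t) exactly, so the claim holds.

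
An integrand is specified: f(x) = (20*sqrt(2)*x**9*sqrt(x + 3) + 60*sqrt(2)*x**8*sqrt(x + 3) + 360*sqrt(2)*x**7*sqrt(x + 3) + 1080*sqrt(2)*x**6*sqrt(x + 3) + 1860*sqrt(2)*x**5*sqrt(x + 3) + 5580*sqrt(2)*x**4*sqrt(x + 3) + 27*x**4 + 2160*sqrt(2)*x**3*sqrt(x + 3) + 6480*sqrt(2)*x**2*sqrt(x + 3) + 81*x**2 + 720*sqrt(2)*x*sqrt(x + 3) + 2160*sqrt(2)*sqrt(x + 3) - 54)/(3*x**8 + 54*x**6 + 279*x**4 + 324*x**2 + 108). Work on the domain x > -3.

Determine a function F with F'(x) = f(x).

An antiderivative is F(x) = 8*x**2*sqrt(2*x + 6)/3 + 16*x*sqrt(2*x + 6) - x/(x**4/3 + 3*x**2 + 2) + 24*sqrt(2*x + 6).

Since d/dx undoes antidifferentiation here, F'(x) = f(x) is required of F(x).
Check: d/dx[8*x**2*sqrt(2*x + 6)/3 + 16*x*sqrt(2*x + 6) - x/(x**4/3 + 3*x**2 + 2) + 24*sqrt(2*x + 6)] = (20*sqrt(2)*x**10 + 120*sqrt(2)*x**9 + 540*sqrt(2)*x**8 + 2160*sqrt(2)*x**7 + 5100*sqrt(2)*x**6 + 11160*sqrt(2)*x**5 + 27*x**4*sqrt(x + 3) + 18900*sqrt(2)*x**4 + 12960*sqrt(2)*x**3 + 81*x**2*sqrt(x + 3) + 20160*sqrt(2)*x**2 + 4320*sqrt(2)*x - 54*sqrt(x + 3) + 6480*sqrt(2))/(3*x**8*sqrt(x + 3) + 54*x**6*sqrt(x + 3) + 279*x**4*sqrt(x + 3) + 324*x**2*sqrt(x + 3) + 108*sqrt(x + 3)), which equals f(x).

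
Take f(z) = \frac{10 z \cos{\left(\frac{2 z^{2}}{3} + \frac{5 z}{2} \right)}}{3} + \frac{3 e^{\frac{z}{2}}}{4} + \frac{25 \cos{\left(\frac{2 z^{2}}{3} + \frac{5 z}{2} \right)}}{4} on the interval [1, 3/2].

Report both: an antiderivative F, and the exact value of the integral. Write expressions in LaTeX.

The integrand splits into summands that can be handled one at a time.
F(z) = \frac{3 e^{\frac{z}{2}} + 5 \sin{\left(\frac{2 z^{2}}{3} + \frac{5 z}{2} \right)}}{2} is an antiderivative of f.
Check: d/dz[\frac{3 e^{\frac{z}{2}} + 5 \sin{\left(\frac{2 z^{2}}{3} + \frac{5 z}{2} \right)}}{2}] = \frac{10 z \cos{\left(\frac{2 z^{2}}{3} + \frac{5 z}{2} \right)}}{3} + \frac{3 e^{\frac{z}{2}}}{4} + \frac{25 \cos{\left(\frac{2 z^{2}}{3} + \frac{5 z}{2} \right)}}{4} = f(z).
F(3/2) = \frac{5 \sin{\left(\frac{21}{4} \right)}}{2} + \frac{3 e^{\frac{3}{4}}}{2}; F(1) = \frac{5 \sin{\left(\frac{19}{6} \right)}}{2} + \frac{3 e^{\frac{1}{2}}}{2}.
Integral = F(3/2) - F(1) = - \frac{3 e^{\frac{1}{2}}}{2} + \frac{5 \sin{\left(\frac{21}{4} \right)}}{2} - \frac{5 \sin{\left(\frac{19}{6} \right)}}{2} + \frac{3 e^{\frac{3}{4}}}{2}.

Antiderivative: F(z) = \frac{3 e^{\frac{z}{2}} + 5 \sin{\left(\frac{2 z^{2}}{3} + \frac{5 z}{2} \right)}}{2}; value = - \frac{3 e^{\frac{1}{2}}}{2} + \frac{5 \sin{\left(\frac{21}{4} \right)}}{2} - \frac{5 \sin{\left(\frac{19}{6} \right)}}{2} + \frac{3 e^{\frac{3}{4}}}{2}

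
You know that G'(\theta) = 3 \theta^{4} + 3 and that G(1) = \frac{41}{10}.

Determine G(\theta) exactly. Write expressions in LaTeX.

Differentiate the proposed G(\theta) back; it has to land on the given G'(\theta).
A general antiderivative is \frac{3 \theta^{5}}{5} + 3 \theta + C.
The condition gives C = \frac{41}{10} - (\frac{18}{5}) = \frac{1}{2}.
So G(\theta) = \frac{6 \theta^{5} + 30 \theta + 5}{10}.
Check: d/d\theta[\frac{6 \theta^{5} + 30 \theta + 5}{10}] = 3 \theta^{4} + 3 = G'(\theta).

G(\theta) = \frac{6 \theta^{5} + 30 \theta + 5}{10}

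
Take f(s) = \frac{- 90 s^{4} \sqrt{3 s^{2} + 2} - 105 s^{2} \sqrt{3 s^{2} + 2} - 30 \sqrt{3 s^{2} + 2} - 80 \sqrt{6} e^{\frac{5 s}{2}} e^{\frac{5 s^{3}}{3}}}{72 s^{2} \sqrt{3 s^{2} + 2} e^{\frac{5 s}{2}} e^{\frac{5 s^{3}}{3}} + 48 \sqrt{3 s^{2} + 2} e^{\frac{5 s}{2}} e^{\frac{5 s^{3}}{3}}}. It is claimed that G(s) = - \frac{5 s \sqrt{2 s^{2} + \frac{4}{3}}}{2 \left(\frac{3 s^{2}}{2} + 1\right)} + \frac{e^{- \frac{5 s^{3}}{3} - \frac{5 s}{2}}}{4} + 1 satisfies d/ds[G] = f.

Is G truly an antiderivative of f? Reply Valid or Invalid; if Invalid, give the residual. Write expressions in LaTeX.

Valid - the claim checks out under differentiation.

d/ds[G] = \frac{- 90 s^{4} \sqrt{3 s^{2} + 2} - 105 s^{2} \sqrt{3 s^{2} + 2} - 30 \sqrt{3 s^{2} + 2} - 80 \sqrt{6} e^{\frac{5 s}{2}} e^{\frac{5 s^{3}}{3}}}{72 s^{2} \sqrt{3 s^{2} + 2} e^{\frac{5 s}{2}} e^{\frac{5 s^{3}}{3}} + 48 \sqrt{3 s^{2} + 2} e^{\frac{5 s}{2}} e^{\frac{5 s^{3}}{3}}}
This equals f(s) exactly, so the claim holds.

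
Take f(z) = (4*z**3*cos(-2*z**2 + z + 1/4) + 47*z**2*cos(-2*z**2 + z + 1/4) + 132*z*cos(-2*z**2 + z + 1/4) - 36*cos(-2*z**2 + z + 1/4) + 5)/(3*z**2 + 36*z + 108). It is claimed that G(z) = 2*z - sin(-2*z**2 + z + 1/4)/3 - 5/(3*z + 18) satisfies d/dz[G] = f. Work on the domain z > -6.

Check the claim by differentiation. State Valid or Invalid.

d/dz[G] = (4*z**3*cos(-2*z**2 + z + 1/4) + 47*z**2*cos(-2*z**2 + z + 1/4) + 6*z**2 + 132*z*cos(-2*z**2 + z + 1/4) + 72*z - 36*cos(-2*z**2 + z + 1/4) + 221)/(3*z**2 + 36*z + 108)
d/dz[G] - f(z) = 2 != 0.

Invalid: d/dz[G] - f = 2, which is not 0.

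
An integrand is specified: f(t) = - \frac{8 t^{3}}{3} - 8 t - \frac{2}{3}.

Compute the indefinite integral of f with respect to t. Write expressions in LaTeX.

F(t) = - \frac{2 t^{4}}{3} - 4 t^{2} - \frac{2 t}{3} + C

Integrate term by term and add the pieces.
Check: d/dt[- \frac{2 t^{4}}{3} - 4 t^{2} - \frac{2 t}{3}] = - \frac{8 t^{3}}{3} - 8 t - \frac{2}{3} = f(t).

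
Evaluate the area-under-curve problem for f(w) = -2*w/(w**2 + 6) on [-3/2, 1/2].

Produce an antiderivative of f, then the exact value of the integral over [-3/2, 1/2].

The substitution u = w**2 + 6 works: f is exactly (dF/du)*(du/dw) for that inner function.
F(w) = -log(w**2 + 6) is an antiderivative of f.
Check: d/dw[-log(w**2 + 6)] = -2*w/(w**2 + 6) = f(w).
F(1/2) = -log(25/4); F(-3/2) = -log(33/4).
Integral = F(1/2) - F(-3/2) = -log(25/4) + log(33/4).

Antiderivative: F(w) = -log(w**2 + 6); value = -log(25/4) + log(33/4)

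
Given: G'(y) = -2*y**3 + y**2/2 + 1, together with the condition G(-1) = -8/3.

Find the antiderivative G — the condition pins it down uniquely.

Integrate term by term and add the pieces.
A general antiderivative is -y**4/2 + y**3/6 + y + C.
The condition gives C = -8/3 - (-5/3) = -1.
So G(y) = (-3*y**4 + y**3 + 6*y - 6)/6.
Check: d/dy[(-3*y**4 + y**3 + 6*y - 6)/6] = -2*y**3 + y**2/2 + 1 = G'(y).

G(y) = (-3*y**4 + y**3 + 6*y - 6)/6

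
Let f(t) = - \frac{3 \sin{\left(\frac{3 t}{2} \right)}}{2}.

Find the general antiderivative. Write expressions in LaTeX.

A first test for any F(t): its t-derivative must equal f(t) identically.
Check: d/dt[\cos{\left(\frac{3 t}{2} \right)}] = - \frac{3 \sin{\left(\frac{3 t}{2} \right)}}{2} = f(t).

F(t) = \cos{\left(\frac{3 t}{2} \right)} + C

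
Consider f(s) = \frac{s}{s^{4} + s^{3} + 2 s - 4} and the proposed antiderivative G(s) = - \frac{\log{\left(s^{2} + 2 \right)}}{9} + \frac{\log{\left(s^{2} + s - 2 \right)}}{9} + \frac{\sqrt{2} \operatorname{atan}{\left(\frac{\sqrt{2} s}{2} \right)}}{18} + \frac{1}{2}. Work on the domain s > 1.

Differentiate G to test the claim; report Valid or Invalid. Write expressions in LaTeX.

Valid - the claim checks out under differentiation.

d/ds[G] = \frac{s}{s^{4} + s^{3} + 2 s - 4}
This equals f(s) exactly, so the claim holds.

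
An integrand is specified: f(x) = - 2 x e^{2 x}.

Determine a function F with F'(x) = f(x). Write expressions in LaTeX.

Recognize the product-rule pattern: f = u'v + uv' with u = \frac{1}{2} - x, v = e^{2 x}, so integration by parts undoes it.
Check: d/dx[- x e^{2 x} + \frac{e^{2 x}}{2}] = - 2 x e^{2 x} = f(x).

An antiderivative is F(x) = - x e^{2 x} + \frac{e^{2 x}}{2}.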